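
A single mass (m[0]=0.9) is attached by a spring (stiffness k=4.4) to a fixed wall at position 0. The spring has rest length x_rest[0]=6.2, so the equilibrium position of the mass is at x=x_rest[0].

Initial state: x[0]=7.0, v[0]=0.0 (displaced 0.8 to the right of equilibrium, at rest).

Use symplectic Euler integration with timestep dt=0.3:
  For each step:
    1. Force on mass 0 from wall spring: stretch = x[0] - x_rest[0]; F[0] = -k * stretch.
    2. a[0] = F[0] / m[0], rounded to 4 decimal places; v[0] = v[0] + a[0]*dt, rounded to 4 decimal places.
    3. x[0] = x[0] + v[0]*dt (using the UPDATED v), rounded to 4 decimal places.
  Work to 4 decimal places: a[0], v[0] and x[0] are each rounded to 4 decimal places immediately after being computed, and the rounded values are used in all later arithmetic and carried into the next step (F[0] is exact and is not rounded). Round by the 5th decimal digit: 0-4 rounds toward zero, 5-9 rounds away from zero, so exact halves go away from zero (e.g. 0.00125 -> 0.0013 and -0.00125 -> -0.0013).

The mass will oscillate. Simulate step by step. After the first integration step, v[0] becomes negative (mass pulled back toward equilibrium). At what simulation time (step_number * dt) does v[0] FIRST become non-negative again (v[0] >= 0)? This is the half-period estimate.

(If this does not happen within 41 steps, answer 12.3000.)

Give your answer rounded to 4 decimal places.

Answer: 1.5000

Derivation:
Step 0: x=[7.0000] v=[0.0000]
Step 1: x=[6.6480] v=[-1.1733]
Step 2: x=[6.0989] v=[-1.8304]
Step 3: x=[5.5943] v=[-1.6821]
Step 4: x=[5.3562] v=[-0.7937]
Step 5: x=[5.4894] v=[0.4439]
First v>=0 after going negative at step 5, time=1.5000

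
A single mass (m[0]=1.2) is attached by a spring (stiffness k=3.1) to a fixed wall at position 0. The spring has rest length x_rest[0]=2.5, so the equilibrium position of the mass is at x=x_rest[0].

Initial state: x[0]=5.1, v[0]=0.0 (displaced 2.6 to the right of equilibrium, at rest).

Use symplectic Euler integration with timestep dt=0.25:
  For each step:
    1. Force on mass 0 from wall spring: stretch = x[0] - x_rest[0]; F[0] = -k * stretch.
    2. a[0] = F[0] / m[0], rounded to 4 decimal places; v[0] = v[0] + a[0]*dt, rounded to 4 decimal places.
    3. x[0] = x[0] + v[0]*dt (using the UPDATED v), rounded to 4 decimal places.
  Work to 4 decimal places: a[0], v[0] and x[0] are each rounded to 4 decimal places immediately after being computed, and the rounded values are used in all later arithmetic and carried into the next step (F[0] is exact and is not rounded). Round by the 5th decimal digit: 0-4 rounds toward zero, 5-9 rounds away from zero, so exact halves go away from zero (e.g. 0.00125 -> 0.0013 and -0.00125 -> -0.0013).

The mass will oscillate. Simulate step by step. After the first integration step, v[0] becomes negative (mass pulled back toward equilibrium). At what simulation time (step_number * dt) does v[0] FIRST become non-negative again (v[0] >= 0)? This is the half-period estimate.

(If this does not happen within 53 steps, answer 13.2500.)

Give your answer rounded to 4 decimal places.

Step 0: x=[5.1000] v=[0.0000]
Step 1: x=[4.6802] v=[-1.6792]
Step 2: x=[3.9084] v=[-3.0873]
Step 3: x=[2.9092] v=[-3.9969]
Step 4: x=[1.8439] v=[-4.2612]
Step 5: x=[0.8845] v=[-3.8375]
Step 6: x=[0.1860] v=[-2.7942]
Step 7: x=[-0.1390] v=[-1.2998]
Step 8: x=[-0.0379] v=[0.4046]
First v>=0 after going negative at step 8, time=2.0000

Answer: 2.0000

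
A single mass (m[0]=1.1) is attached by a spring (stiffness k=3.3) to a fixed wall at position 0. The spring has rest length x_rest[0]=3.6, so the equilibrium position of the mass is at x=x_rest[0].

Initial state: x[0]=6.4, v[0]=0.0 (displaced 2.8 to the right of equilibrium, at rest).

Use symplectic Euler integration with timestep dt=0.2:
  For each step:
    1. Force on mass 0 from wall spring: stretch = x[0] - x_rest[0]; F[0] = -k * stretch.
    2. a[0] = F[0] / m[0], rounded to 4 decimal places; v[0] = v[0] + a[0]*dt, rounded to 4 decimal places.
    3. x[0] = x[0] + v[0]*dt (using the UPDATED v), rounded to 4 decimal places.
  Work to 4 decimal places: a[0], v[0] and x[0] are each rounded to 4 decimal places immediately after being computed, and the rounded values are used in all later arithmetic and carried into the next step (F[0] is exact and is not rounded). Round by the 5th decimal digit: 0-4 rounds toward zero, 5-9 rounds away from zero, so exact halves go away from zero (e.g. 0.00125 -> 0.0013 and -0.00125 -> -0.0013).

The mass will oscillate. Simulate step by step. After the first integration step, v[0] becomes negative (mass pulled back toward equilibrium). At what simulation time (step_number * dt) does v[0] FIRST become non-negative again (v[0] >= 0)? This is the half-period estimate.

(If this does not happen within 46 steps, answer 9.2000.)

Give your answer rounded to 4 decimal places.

Answer: 2.0000

Derivation:
Step 0: x=[6.4000] v=[0.0000]
Step 1: x=[6.0640] v=[-1.6800]
Step 2: x=[5.4323] v=[-3.1584]
Step 3: x=[4.5807] v=[-4.2578]
Step 4: x=[3.6115] v=[-4.8462]
Step 5: x=[2.6409] v=[-4.8531]
Step 6: x=[1.7854] v=[-4.2776]
Step 7: x=[1.1476] v=[-3.1888]
Step 8: x=[0.8041] v=[-1.7174]
Step 9: x=[0.7961] v=[-0.0399]
Step 10: x=[1.1246] v=[1.6424]
First v>=0 after going negative at step 10, time=2.0000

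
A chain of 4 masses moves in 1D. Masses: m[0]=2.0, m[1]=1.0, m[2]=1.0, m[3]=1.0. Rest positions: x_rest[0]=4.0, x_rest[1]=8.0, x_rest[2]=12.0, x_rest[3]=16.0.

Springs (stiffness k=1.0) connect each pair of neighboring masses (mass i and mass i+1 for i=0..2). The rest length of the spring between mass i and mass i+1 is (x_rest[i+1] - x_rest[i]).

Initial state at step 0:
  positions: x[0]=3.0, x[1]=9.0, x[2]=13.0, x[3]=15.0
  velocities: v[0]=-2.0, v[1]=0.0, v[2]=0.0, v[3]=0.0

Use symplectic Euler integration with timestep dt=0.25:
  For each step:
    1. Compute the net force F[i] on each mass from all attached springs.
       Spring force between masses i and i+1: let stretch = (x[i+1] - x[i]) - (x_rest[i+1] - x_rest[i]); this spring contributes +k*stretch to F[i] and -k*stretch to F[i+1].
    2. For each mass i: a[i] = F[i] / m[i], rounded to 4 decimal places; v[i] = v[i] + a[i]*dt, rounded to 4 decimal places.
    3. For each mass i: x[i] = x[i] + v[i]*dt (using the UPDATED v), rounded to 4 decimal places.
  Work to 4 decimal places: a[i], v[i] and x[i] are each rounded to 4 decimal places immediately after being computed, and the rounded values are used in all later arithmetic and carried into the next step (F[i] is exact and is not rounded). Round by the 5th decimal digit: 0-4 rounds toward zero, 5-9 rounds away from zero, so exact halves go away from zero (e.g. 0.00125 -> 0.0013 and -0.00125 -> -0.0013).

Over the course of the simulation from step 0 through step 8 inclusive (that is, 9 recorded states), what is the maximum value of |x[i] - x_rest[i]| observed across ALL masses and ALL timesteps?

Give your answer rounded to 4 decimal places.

Step 0: x=[3.0000 9.0000 13.0000 15.0000] v=[-2.0000 0.0000 0.0000 0.0000]
Step 1: x=[2.5625 8.8750 12.8750 15.1250] v=[-1.7500 -0.5000 -0.5000 0.5000]
Step 2: x=[2.1973 8.6055 12.6406 15.3594] v=[-1.4609 -1.0781 -0.9375 0.9375]
Step 3: x=[1.9073 8.1877 12.3240 15.6739] v=[-1.1599 -1.6714 -1.2666 1.2578]
Step 4: x=[1.6886 7.6359 11.9582 16.0290] v=[-0.8749 -2.2074 -1.4632 1.4203]
Step 5: x=[1.5307 6.9825 11.5767 16.3797] v=[-0.6315 -2.6137 -1.5261 1.4026]
Step 6: x=[1.4182 6.2755 11.2082 16.6802] v=[-0.4500 -2.8281 -1.4739 1.2019]
Step 7: x=[1.3325 5.5732 10.8734 16.8887] v=[-0.3428 -2.8093 -1.3391 0.8339]
Step 8: x=[1.2543 4.9371 10.5833 16.9712] v=[-0.3127 -2.5444 -1.1603 0.3301]
Max displacement = 3.0629

Answer: 3.0629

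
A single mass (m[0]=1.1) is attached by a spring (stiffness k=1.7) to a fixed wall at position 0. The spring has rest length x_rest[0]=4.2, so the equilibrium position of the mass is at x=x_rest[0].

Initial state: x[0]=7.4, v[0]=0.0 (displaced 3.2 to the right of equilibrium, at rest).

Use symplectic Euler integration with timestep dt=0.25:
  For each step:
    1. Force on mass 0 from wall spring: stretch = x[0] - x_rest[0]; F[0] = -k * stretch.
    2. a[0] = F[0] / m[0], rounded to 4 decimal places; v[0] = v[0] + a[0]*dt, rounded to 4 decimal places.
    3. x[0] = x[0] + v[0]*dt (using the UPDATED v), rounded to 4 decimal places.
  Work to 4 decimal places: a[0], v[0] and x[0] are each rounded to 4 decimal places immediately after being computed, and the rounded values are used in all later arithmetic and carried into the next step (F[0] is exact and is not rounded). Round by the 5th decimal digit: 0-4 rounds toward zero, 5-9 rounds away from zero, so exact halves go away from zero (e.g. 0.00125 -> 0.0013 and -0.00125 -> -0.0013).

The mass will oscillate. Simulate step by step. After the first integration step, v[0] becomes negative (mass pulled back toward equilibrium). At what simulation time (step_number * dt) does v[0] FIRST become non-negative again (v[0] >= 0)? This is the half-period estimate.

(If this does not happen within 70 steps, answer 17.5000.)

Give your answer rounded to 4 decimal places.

Step 0: x=[7.4000] v=[0.0000]
Step 1: x=[7.0909] v=[-1.2364]
Step 2: x=[6.5026] v=[-2.3534]
Step 3: x=[5.6918] v=[-3.2431]
Step 4: x=[4.7369] v=[-3.8195]
Step 5: x=[3.7302] v=[-4.0270]
Step 6: x=[2.7688] v=[-3.8455]
Step 7: x=[1.9457] v=[-3.2925]
Step 8: x=[1.3403] v=[-2.4215]
Step 9: x=[1.0112] v=[-1.3166]
Step 10: x=[0.9901] v=[-0.0846]
Step 11: x=[1.2790] v=[1.1556]
First v>=0 after going negative at step 11, time=2.7500

Answer: 2.7500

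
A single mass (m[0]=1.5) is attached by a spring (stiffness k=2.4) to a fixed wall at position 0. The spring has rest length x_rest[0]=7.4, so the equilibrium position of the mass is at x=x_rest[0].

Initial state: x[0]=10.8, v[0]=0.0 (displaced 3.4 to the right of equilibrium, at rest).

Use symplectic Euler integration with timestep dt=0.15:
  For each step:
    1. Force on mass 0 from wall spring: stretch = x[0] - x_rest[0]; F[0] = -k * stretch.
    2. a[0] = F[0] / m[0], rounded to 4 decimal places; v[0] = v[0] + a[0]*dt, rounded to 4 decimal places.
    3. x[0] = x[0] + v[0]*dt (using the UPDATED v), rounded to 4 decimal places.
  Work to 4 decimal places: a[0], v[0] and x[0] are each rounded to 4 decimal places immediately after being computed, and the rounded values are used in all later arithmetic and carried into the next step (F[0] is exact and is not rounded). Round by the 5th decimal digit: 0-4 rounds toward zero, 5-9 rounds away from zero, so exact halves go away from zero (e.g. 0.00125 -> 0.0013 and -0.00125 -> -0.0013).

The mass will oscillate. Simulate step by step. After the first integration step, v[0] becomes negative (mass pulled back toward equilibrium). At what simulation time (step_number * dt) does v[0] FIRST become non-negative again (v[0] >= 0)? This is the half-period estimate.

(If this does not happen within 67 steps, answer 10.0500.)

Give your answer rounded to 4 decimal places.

Step 0: x=[10.8000] v=[0.0000]
Step 1: x=[10.6776] v=[-0.8160]
Step 2: x=[10.4372] v=[-1.6026]
Step 3: x=[10.0875] v=[-2.3315]
Step 4: x=[9.6410] v=[-2.9765]
Step 5: x=[9.1139] v=[-3.5143]
Step 6: x=[8.5251] v=[-3.9256]
Step 7: x=[7.8958] v=[-4.1956]
Step 8: x=[7.2486] v=[-4.3146]
Step 9: x=[6.6069] v=[-4.2783]
Step 10: x=[5.9937] v=[-4.0880]
Step 11: x=[5.4311] v=[-3.7505]
Step 12: x=[4.9394] v=[-3.2780]
Step 13: x=[4.5363] v=[-2.6875]
Step 14: x=[4.2363] v=[-2.0002]
Step 15: x=[4.0502] v=[-1.2409]
Step 16: x=[3.9847] v=[-0.4369]
Step 17: x=[4.0421] v=[0.3828]
First v>=0 after going negative at step 17, time=2.5500

Answer: 2.5500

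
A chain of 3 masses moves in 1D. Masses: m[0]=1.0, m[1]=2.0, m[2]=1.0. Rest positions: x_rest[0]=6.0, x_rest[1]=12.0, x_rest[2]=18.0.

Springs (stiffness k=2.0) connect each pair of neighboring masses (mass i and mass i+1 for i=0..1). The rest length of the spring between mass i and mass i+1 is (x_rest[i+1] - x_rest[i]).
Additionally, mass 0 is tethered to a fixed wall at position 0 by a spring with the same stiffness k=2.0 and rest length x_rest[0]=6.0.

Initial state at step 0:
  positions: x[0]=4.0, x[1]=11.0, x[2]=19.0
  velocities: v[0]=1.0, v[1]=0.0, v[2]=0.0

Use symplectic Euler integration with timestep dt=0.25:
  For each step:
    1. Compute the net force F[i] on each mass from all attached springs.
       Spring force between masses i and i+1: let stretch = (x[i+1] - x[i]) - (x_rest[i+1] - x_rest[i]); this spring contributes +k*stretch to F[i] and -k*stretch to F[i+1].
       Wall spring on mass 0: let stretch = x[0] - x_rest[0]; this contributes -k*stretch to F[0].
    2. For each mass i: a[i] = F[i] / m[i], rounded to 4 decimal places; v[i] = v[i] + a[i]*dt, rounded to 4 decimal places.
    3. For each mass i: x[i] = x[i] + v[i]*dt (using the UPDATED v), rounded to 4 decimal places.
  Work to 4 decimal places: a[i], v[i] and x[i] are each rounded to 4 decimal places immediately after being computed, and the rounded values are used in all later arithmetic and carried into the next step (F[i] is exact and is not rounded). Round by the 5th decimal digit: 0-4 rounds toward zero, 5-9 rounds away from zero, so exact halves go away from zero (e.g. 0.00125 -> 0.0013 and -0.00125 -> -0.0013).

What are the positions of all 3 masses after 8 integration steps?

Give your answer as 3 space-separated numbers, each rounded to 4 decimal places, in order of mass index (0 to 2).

Step 0: x=[4.0000 11.0000 19.0000] v=[1.0000 0.0000 0.0000]
Step 1: x=[4.6250 11.0625 18.7500] v=[2.5000 0.2500 -1.0000]
Step 2: x=[5.4766 11.2031 18.2891] v=[3.4063 0.5625 -1.8438]
Step 3: x=[6.3594 11.4287 17.6924] v=[3.5313 0.9024 -2.3868]
Step 4: x=[7.0810 11.7290 17.0627] v=[2.8863 1.2010 -2.5187]
Step 5: x=[7.4985 12.0721 16.5163] v=[1.6698 1.3724 -2.1856]
Step 6: x=[7.5504 12.4071 16.1644] v=[0.2074 1.3401 -1.4077]
Step 7: x=[7.2655 12.6734 16.0928] v=[-1.1395 1.0653 -0.2864]
Step 8: x=[6.7484 12.8155 16.3438] v=[-2.0683 0.5682 1.0039]

Answer: 6.7484 12.8155 16.3438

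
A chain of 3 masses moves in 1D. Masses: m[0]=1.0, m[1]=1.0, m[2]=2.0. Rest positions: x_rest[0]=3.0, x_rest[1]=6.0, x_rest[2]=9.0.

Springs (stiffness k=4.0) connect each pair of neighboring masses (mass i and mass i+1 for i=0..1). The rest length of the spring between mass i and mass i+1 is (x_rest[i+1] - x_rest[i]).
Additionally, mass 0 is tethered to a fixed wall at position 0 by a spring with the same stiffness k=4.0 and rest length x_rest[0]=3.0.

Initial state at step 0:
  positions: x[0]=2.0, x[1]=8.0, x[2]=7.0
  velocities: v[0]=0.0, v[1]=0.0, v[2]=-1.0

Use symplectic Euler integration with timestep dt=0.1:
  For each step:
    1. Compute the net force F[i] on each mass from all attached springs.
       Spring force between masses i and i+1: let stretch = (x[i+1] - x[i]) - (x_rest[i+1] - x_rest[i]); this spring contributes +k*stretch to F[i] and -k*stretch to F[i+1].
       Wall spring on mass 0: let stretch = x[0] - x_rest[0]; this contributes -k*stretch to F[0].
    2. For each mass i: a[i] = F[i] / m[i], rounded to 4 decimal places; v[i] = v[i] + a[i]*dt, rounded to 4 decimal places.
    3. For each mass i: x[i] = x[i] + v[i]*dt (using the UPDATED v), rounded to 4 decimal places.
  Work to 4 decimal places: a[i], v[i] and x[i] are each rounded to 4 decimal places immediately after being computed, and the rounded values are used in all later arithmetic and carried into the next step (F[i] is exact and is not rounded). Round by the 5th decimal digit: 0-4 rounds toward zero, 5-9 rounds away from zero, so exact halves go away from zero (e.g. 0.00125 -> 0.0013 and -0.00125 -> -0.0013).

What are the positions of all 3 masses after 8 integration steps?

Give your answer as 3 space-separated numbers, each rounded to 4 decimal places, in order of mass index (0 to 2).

Answer: 3.9787 2.8463 8.0288

Derivation:
Step 0: x=[2.0000 8.0000 7.0000] v=[0.0000 0.0000 -1.0000]
Step 1: x=[2.1600 7.7200 6.9800] v=[1.6000 -2.8000 -0.2000]
Step 2: x=[2.4560 7.1880 7.0348] v=[2.9600 -5.3200 0.5480]
Step 3: x=[2.8430 6.4606 7.1527] v=[3.8704 -7.2741 1.1786]
Step 4: x=[3.2610 5.6162 7.3167] v=[4.1802 -8.4443 1.6402]
Step 5: x=[3.6428 4.7456 7.5067] v=[3.8179 -8.7062 1.9001]
Step 6: x=[3.9230 3.9413 7.7015] v=[2.8019 -8.0429 1.9479]
Step 7: x=[4.0470 3.2867 7.8811] v=[1.2400 -6.5461 1.7959]
Step 8: x=[3.9787 2.8463 8.0288] v=[-0.6829 -4.4042 1.4770]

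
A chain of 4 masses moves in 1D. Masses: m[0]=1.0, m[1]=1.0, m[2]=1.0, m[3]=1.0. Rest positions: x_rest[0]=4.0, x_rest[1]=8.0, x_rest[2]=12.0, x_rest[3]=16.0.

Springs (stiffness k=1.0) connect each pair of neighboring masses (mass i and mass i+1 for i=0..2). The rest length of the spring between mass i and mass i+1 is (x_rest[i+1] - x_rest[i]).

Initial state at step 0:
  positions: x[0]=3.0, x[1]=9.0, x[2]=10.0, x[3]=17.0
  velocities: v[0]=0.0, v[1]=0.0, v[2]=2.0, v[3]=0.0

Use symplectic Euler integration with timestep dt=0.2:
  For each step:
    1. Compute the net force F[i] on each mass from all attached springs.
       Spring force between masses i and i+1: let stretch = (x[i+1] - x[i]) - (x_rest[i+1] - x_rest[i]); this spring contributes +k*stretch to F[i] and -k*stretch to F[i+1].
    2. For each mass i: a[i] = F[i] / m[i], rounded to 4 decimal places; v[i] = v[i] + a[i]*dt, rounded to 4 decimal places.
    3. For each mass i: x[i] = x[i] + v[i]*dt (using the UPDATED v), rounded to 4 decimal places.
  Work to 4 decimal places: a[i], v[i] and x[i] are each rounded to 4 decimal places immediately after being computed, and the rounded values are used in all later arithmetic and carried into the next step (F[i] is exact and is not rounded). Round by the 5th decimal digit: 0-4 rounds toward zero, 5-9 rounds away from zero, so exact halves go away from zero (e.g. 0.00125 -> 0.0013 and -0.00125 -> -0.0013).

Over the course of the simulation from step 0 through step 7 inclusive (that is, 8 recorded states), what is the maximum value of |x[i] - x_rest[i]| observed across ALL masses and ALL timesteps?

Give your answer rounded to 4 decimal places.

Step 0: x=[3.0000 9.0000 10.0000 17.0000] v=[0.0000 0.0000 2.0000 0.0000]
Step 1: x=[3.0800 8.8000 10.6400 16.8800] v=[0.4000 -1.0000 3.2000 -0.6000]
Step 2: x=[3.2288 8.4448 11.4560 16.6704] v=[0.7440 -1.7760 4.0800 -1.0480]
Step 3: x=[3.4262 8.0014 12.3601 16.4122] v=[0.9872 -2.2170 4.5206 -1.2909]
Step 4: x=[3.6466 7.5493 13.2520 16.1519] v=[1.1022 -2.2603 4.4593 -1.3013]
Step 5: x=[3.8631 7.1692 14.0317 15.9356] v=[1.0827 -1.9003 3.8987 -1.0813]
Step 6: x=[4.0519 6.9314 14.6131 15.8032] v=[0.9439 -1.1890 2.9070 -0.6621]
Step 7: x=[4.1959 6.8857 14.9348 15.7832] v=[0.7198 -0.2286 1.6087 -0.1001]
Max displacement = 2.9348

Answer: 2.9348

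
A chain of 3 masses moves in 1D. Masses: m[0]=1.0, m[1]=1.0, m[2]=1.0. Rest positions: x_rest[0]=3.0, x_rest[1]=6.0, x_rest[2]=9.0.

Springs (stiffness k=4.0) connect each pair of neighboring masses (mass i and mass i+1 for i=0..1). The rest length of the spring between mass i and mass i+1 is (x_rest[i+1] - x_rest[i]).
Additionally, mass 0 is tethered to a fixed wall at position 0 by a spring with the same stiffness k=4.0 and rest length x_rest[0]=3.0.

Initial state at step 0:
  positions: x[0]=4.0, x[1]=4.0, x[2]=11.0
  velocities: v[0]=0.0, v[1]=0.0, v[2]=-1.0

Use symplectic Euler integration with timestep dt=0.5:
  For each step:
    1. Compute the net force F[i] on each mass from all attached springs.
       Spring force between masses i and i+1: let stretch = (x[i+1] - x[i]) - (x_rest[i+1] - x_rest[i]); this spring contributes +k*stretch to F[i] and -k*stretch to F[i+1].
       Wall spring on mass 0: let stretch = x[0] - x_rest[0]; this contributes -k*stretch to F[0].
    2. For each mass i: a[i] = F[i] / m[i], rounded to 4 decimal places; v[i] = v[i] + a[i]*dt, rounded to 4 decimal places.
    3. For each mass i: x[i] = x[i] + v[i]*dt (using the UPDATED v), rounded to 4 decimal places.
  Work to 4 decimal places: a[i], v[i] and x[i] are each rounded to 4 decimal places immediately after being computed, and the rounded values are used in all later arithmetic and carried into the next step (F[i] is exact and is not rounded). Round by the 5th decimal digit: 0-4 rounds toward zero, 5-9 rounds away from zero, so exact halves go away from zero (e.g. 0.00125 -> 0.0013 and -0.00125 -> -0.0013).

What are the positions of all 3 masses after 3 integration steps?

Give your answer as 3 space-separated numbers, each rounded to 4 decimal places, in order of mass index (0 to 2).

Answer: 2.5000 5.5000 8.5000

Derivation:
Step 0: x=[4.0000 4.0000 11.0000] v=[0.0000 0.0000 -1.0000]
Step 1: x=[0.0000 11.0000 6.5000] v=[-8.0000 14.0000 -9.0000]
Step 2: x=[7.0000 2.5000 9.5000] v=[14.0000 -17.0000 6.0000]
Step 3: x=[2.5000 5.5000 8.5000] v=[-9.0000 6.0000 -2.0000]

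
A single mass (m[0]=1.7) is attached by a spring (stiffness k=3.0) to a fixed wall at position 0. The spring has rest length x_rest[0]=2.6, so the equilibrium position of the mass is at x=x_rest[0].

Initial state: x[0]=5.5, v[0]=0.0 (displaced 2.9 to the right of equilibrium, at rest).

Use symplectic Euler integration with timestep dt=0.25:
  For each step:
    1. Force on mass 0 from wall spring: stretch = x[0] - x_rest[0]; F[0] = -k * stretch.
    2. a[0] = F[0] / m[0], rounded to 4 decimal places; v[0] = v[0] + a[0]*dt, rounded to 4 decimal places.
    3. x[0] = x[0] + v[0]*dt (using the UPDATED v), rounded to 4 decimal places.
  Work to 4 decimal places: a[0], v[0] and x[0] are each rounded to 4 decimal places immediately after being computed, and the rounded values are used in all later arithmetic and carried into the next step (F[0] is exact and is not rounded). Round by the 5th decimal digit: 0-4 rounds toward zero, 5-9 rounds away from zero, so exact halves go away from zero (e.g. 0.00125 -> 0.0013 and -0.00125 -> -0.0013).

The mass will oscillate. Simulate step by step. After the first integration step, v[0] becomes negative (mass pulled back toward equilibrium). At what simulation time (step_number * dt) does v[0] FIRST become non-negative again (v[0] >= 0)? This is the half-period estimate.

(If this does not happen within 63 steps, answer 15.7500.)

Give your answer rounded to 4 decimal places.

Step 0: x=[5.5000] v=[0.0000]
Step 1: x=[5.1802] v=[-1.2794]
Step 2: x=[4.5758] v=[-2.4177]
Step 3: x=[3.7535] v=[-3.2894]
Step 4: x=[2.8039] v=[-3.7983]
Step 5: x=[1.8318] v=[-3.8883]
Step 6: x=[0.9445] v=[-3.5494]
Step 7: x=[0.2398] v=[-2.8190]
Step 8: x=[-0.2046] v=[-1.7777]
Step 9: x=[-0.3397] v=[-0.5404]
Step 10: x=[-0.1506] v=[0.7565]
First v>=0 after going negative at step 10, time=2.5000

Answer: 2.5000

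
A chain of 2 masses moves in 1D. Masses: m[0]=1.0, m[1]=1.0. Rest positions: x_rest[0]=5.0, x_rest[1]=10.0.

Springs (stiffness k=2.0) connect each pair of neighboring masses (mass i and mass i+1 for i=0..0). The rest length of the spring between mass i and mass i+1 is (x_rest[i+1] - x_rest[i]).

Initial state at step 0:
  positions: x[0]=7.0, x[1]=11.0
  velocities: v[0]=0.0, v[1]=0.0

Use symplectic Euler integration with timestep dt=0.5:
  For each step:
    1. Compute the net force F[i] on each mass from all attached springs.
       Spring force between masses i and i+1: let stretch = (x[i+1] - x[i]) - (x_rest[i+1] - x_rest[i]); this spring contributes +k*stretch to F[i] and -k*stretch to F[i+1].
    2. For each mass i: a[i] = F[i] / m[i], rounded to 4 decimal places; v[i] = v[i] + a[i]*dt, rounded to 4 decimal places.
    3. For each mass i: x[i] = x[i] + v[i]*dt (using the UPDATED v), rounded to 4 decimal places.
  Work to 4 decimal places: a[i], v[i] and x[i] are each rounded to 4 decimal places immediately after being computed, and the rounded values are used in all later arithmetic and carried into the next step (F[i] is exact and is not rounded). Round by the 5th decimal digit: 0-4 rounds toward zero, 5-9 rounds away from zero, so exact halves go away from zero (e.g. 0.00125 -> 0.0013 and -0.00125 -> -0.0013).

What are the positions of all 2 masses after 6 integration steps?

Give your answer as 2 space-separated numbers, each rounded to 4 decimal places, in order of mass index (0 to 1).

Step 0: x=[7.0000 11.0000] v=[0.0000 0.0000]
Step 1: x=[6.5000 11.5000] v=[-1.0000 1.0000]
Step 2: x=[6.0000 12.0000] v=[-1.0000 1.0000]
Step 3: x=[6.0000 12.0000] v=[0.0000 0.0000]
Step 4: x=[6.5000 11.5000] v=[1.0000 -1.0000]
Step 5: x=[7.0000 11.0000] v=[1.0000 -1.0000]
Step 6: x=[7.0000 11.0000] v=[0.0000 0.0000]

Answer: 7.0000 11.0000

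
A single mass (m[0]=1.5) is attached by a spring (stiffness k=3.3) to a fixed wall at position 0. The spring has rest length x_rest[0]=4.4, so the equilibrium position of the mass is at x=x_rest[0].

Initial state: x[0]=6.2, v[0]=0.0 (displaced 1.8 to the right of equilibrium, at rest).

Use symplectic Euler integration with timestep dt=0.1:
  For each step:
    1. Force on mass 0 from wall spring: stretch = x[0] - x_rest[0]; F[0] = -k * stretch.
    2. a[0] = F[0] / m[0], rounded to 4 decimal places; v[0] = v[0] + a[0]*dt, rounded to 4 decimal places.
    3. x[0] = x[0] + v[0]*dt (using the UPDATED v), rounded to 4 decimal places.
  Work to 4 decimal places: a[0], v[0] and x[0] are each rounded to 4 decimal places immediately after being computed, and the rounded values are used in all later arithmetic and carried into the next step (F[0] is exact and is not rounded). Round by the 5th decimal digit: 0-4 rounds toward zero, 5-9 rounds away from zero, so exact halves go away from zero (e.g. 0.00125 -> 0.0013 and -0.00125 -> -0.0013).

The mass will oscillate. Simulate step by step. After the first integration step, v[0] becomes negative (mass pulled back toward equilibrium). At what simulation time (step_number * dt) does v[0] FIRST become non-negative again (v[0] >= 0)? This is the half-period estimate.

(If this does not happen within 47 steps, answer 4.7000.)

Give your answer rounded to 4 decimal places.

Answer: 2.2000

Derivation:
Step 0: x=[6.2000] v=[0.0000]
Step 1: x=[6.1604] v=[-0.3960]
Step 2: x=[6.0821] v=[-0.7833]
Step 3: x=[5.9668] v=[-1.1534]
Step 4: x=[5.8170] v=[-1.4981]
Step 5: x=[5.6360] v=[-1.8098]
Step 6: x=[5.4278] v=[-2.0817]
Step 7: x=[5.1970] v=[-2.3078]
Step 8: x=[4.9487] v=[-2.4831]
Step 9: x=[4.6883] v=[-2.6038]
Step 10: x=[4.4216] v=[-2.6672]
Step 11: x=[4.1544] v=[-2.6720]
Step 12: x=[3.8926] v=[-2.6180]
Step 13: x=[3.6420] v=[-2.5064]
Step 14: x=[3.4080] v=[-2.3396]
Step 15: x=[3.1959] v=[-2.1214]
Step 16: x=[3.0103] v=[-1.8565]
Step 17: x=[2.8552] v=[-1.5508]
Step 18: x=[2.7341] v=[-1.2109]
Step 19: x=[2.6497] v=[-0.8444]
Step 20: x=[2.6038] v=[-0.4593]
Step 21: x=[2.5974] v=[-0.0641]
Step 22: x=[2.6307] v=[0.3325]
First v>=0 after going negative at step 22, time=2.2000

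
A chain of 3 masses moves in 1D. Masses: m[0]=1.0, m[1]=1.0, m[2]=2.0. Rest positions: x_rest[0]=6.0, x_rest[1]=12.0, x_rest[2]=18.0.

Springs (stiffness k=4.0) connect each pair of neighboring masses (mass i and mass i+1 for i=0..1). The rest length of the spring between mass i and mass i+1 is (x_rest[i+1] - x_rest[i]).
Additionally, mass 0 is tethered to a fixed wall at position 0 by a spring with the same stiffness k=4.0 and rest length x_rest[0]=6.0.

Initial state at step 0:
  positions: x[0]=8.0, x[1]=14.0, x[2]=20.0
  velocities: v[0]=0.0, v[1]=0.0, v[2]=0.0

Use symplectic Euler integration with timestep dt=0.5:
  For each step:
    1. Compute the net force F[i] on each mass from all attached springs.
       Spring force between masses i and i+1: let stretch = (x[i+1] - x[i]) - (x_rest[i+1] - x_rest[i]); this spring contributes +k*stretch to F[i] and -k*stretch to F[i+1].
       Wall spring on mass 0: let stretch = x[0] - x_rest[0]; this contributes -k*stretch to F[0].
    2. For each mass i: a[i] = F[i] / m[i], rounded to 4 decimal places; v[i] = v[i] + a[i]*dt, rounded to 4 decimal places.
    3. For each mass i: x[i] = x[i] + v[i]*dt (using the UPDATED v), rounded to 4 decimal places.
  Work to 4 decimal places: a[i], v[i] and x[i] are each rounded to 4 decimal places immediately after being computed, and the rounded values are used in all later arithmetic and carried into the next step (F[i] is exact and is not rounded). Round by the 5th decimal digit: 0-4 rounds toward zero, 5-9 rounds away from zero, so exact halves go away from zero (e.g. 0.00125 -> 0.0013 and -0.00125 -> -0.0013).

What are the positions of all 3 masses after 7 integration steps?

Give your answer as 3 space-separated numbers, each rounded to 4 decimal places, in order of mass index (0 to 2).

Answer: 3.7500 10.3750 16.1875

Derivation:
Step 0: x=[8.0000 14.0000 20.0000] v=[0.0000 0.0000 0.0000]
Step 1: x=[6.0000 14.0000 20.0000] v=[-4.0000 0.0000 0.0000]
Step 2: x=[6.0000 12.0000 20.0000] v=[0.0000 -4.0000 0.0000]
Step 3: x=[6.0000 12.0000 19.0000] v=[0.0000 0.0000 -2.0000]
Step 4: x=[6.0000 13.0000 17.5000] v=[0.0000 2.0000 -3.0000]
Step 5: x=[7.0000 11.5000 16.7500] v=[2.0000 -3.0000 -1.5000]
Step 6: x=[5.5000 10.7500 16.3750] v=[-3.0000 -1.5000 -0.7500]
Step 7: x=[3.7500 10.3750 16.1875] v=[-3.5000 -0.7500 -0.3750]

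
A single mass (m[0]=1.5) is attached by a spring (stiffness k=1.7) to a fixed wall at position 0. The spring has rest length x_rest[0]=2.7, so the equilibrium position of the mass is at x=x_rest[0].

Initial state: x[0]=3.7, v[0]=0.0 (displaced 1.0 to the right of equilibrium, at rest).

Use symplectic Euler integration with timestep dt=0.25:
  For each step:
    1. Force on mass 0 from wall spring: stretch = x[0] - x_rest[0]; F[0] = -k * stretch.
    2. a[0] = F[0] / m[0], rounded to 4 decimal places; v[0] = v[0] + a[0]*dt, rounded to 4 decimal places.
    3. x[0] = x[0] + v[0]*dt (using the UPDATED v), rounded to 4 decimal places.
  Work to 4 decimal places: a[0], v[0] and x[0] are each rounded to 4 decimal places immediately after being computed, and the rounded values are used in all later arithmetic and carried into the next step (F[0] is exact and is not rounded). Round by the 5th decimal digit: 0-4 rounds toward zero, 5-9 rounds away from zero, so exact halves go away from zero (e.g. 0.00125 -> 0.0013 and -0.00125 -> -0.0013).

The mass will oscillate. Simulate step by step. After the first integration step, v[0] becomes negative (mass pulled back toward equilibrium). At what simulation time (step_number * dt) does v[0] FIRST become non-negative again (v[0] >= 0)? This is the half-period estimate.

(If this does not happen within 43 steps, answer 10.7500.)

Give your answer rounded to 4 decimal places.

Step 0: x=[3.7000] v=[0.0000]
Step 1: x=[3.6292] v=[-0.2833]
Step 2: x=[3.4926] v=[-0.5466]
Step 3: x=[3.2998] v=[-0.7712]
Step 4: x=[3.0645] v=[-0.9412]
Step 5: x=[2.8034] v=[-1.0445]
Step 6: x=[2.5350] v=[-1.0738]
Step 7: x=[2.2782] v=[-1.0271]
Step 8: x=[2.0513] v=[-0.9076]
Step 9: x=[1.8704] v=[-0.7238]
Step 10: x=[1.7482] v=[-0.4888]
Step 11: x=[1.6934] v=[-0.2191]
Step 12: x=[1.7099] v=[0.0661]
First v>=0 after going negative at step 12, time=3.0000

Answer: 3.0000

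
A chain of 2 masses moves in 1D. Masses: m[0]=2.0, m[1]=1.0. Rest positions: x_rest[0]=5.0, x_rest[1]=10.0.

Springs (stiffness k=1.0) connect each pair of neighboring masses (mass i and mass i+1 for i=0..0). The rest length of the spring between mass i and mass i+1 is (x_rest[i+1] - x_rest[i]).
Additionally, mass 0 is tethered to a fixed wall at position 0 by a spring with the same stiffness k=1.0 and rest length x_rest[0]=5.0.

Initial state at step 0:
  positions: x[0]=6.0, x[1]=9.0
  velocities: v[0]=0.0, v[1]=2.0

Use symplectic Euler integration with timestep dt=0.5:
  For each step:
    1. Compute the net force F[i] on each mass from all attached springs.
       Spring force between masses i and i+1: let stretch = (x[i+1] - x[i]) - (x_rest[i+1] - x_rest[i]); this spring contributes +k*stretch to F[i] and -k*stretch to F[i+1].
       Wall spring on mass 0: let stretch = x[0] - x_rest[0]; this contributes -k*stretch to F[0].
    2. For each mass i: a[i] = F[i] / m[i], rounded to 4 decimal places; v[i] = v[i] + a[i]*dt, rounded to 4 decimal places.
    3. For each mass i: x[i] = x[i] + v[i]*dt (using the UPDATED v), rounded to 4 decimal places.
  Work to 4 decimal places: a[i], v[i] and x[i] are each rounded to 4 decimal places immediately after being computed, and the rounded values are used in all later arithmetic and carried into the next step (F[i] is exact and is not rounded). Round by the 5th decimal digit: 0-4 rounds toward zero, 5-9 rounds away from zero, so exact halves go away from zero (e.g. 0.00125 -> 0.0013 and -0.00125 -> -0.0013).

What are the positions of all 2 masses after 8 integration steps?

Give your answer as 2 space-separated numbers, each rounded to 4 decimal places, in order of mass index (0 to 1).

Answer: 7.1892 9.7007

Derivation:
Step 0: x=[6.0000 9.0000] v=[0.0000 2.0000]
Step 1: x=[5.6250 10.5000] v=[-0.7500 3.0000]
Step 2: x=[5.1563 12.0313] v=[-0.9375 3.0625]
Step 3: x=[4.9024 13.0938] v=[-0.5078 2.1250]
Step 4: x=[5.0597 13.3585] v=[0.3145 0.5293]
Step 5: x=[5.6219 12.7985] v=[1.1243 -1.1201]
Step 6: x=[6.3784 11.6943] v=[1.5130 -2.2084]
Step 7: x=[7.0021 10.5111] v=[1.2474 -2.3664]
Step 8: x=[7.1892 9.7007] v=[0.3741 -1.6209]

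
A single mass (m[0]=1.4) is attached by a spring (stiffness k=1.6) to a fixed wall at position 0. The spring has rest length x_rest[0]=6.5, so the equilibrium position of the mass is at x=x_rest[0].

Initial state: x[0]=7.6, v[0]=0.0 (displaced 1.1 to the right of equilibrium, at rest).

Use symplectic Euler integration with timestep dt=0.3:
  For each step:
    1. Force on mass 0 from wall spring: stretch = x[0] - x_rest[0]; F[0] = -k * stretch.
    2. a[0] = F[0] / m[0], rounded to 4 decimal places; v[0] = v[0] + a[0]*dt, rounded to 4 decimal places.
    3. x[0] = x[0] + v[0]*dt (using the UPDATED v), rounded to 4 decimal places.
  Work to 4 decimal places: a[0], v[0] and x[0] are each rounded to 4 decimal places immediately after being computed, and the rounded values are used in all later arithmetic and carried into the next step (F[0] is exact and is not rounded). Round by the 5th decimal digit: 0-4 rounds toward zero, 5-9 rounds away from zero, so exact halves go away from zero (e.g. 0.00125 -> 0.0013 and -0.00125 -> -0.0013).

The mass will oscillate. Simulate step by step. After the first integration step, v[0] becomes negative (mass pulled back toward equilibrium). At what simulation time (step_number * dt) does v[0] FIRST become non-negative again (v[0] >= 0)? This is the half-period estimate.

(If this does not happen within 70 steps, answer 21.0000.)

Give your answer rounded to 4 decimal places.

Step 0: x=[7.6000] v=[0.0000]
Step 1: x=[7.4869] v=[-0.3771]
Step 2: x=[7.2723] v=[-0.7155]
Step 3: x=[6.9782] v=[-0.9803]
Step 4: x=[6.6349] v=[-1.1443]
Step 5: x=[6.2777] v=[-1.1906]
Step 6: x=[5.9434] v=[-1.1144]
Step 7: x=[5.6663] v=[-0.9236]
Step 8: x=[5.4750] v=[-0.6378]
Step 9: x=[5.3891] v=[-0.2864]
Step 10: x=[5.4175] v=[0.0945]
First v>=0 after going negative at step 10, time=3.0000

Answer: 3.0000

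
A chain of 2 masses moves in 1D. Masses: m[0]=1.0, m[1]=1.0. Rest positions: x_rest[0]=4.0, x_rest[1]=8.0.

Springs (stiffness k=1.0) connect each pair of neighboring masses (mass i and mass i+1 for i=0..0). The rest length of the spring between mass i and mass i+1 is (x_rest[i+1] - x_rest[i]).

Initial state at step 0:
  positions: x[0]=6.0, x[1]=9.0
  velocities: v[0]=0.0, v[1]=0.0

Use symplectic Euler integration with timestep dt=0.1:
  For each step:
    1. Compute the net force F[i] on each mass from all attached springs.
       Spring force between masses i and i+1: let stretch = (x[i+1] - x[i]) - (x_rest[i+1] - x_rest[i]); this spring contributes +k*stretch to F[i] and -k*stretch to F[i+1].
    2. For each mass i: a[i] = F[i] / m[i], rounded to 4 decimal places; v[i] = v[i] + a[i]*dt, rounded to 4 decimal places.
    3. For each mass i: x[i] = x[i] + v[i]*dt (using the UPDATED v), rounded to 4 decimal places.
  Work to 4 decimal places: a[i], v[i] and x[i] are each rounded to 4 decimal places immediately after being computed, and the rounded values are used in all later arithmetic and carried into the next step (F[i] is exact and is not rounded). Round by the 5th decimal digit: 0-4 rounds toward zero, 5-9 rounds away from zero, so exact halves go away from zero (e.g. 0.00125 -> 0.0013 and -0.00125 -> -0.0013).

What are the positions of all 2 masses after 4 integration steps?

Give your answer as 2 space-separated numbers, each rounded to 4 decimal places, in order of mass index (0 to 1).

Answer: 5.9030 9.0970

Derivation:
Step 0: x=[6.0000 9.0000] v=[0.0000 0.0000]
Step 1: x=[5.9900 9.0100] v=[-0.1000 0.1000]
Step 2: x=[5.9702 9.0298] v=[-0.1980 0.1980]
Step 3: x=[5.9410 9.0590] v=[-0.2920 0.2920]
Step 4: x=[5.9030 9.0970] v=[-0.3802 0.3802]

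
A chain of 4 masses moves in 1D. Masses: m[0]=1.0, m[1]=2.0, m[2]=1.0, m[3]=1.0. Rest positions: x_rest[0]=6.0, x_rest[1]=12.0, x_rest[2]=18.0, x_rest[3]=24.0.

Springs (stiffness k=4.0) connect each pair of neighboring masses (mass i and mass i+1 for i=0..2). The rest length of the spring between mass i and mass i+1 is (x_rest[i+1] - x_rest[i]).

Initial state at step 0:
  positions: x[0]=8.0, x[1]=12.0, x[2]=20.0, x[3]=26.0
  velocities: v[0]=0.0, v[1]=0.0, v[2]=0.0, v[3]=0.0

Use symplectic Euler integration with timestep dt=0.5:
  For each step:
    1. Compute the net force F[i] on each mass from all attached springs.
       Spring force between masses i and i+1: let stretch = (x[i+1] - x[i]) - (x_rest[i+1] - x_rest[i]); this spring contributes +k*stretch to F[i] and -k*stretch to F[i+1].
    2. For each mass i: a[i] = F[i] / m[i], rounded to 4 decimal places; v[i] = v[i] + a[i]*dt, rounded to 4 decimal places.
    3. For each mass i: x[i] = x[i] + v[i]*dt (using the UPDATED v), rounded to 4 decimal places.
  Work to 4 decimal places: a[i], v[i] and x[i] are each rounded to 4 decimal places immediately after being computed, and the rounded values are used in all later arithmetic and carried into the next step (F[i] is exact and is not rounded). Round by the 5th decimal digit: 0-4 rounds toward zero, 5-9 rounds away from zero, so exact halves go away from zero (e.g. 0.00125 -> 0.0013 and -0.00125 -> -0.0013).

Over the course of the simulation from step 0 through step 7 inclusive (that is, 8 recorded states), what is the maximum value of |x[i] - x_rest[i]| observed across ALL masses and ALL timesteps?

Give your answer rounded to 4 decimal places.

Answer: 3.0000

Derivation:
Step 0: x=[8.0000 12.0000 20.0000 26.0000] v=[0.0000 0.0000 0.0000 0.0000]
Step 1: x=[6.0000 14.0000 18.0000 26.0000] v=[-4.0000 4.0000 -4.0000 0.0000]
Step 2: x=[6.0000 14.0000 20.0000 24.0000] v=[0.0000 0.0000 4.0000 -4.0000]
Step 3: x=[8.0000 13.0000 20.0000 24.0000] v=[4.0000 -2.0000 0.0000 0.0000]
Step 4: x=[9.0000 13.0000 17.0000 26.0000] v=[2.0000 0.0000 -6.0000 4.0000]
Step 5: x=[8.0000 13.0000 19.0000 25.0000] v=[-2.0000 0.0000 4.0000 -2.0000]
Step 6: x=[6.0000 13.5000 21.0000 24.0000] v=[-4.0000 1.0000 4.0000 -2.0000]
Step 7: x=[5.5000 14.0000 18.5000 26.0000] v=[-1.0000 1.0000 -5.0000 4.0000]
Max displacement = 3.0000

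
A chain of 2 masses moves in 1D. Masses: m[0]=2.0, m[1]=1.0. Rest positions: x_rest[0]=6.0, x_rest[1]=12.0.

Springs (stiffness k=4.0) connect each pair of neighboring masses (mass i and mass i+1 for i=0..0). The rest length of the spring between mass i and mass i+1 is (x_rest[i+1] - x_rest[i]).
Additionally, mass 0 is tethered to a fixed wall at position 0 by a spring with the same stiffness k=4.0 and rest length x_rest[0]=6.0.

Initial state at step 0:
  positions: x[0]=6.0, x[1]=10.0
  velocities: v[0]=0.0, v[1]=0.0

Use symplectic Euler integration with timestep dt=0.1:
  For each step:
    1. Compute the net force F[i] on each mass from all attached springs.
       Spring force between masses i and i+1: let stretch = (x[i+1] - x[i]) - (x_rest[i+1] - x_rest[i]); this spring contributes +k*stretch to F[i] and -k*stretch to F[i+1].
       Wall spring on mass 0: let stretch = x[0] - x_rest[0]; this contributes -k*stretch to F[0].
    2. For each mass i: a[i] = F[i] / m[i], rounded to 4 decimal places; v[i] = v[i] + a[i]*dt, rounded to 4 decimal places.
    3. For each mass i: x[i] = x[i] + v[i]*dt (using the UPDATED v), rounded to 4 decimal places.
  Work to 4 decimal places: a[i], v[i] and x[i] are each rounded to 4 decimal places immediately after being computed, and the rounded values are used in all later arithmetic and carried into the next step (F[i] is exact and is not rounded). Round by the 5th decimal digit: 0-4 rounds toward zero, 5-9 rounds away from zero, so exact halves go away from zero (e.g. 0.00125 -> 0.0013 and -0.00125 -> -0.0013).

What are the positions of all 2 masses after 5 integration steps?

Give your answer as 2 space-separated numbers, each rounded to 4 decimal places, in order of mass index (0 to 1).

Answer: 5.5059 11.0408

Derivation:
Step 0: x=[6.0000 10.0000] v=[0.0000 0.0000]
Step 1: x=[5.9600 10.0800] v=[-0.4000 0.8000]
Step 2: x=[5.8832 10.2352] v=[-0.7680 1.5520]
Step 3: x=[5.7758 10.4563] v=[-1.0742 2.2112]
Step 4: x=[5.6465 10.7302] v=[-1.2933 2.7390]
Step 5: x=[5.5059 11.0408] v=[-1.4059 3.1055]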